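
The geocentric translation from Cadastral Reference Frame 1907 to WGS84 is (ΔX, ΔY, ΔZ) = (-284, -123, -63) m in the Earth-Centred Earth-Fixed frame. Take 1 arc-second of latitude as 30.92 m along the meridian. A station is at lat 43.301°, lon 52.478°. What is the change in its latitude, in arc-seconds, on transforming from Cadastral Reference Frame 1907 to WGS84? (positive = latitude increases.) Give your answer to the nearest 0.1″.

sin φ = 0.685831, cos φ = 0.727761, sin λ = 0.793120, cos λ = 0.609066.
North component: ΔN = −sin φ cos λ·ΔX − sin φ sin λ·ΔY + cos φ·ΔZ = −(0.685831)(0.609066)(-284) − (0.685831)(0.793120)(-123) + (0.727761)(-63) = 139.69 m.
1° of latitude spans 3600 × 30.92 = 111312 m, so Δφ = 139.69 / 111312 × 3600 = 4.518″.

Δφ = 4.5″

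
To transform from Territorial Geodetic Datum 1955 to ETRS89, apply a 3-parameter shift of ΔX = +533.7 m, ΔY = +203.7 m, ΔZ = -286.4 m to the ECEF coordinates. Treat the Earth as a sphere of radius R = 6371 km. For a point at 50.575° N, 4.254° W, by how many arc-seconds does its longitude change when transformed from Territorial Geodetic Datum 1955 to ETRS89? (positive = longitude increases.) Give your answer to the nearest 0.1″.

sin φ = 0.772457, cos φ = 0.635068, sin λ = -0.074178, cos λ = 0.997245.
East component: ΔE = −sin λ·ΔX + cos λ·ΔY = −(-0.074178)(533.7) + (0.997245)(203.7) = 242.73 m.
1° of latitude spans πR/180 = 111195 m; at latitude φ, 1° of longitude spans that × cos φ = 70616.3 m, so Δλ = 242.73 / 70616.3 × 3600 = 12.374″.

Δλ = 12.4″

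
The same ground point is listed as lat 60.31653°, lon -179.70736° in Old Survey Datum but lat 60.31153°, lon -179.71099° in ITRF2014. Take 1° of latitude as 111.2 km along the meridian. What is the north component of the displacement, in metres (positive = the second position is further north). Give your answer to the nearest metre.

ΔN = -556 m

Δφ = 60.31153° − 60.31653° = -0.00500°; Δλ = -179.71099° − -179.70736° = -0.00363°.
ΔN = Δφ × 111200 = -556.0 m; ΔE = Δλ × 111200 × cos(60.31653°) = -0.00363 × 111200 × 0.495208 = -199.9 m.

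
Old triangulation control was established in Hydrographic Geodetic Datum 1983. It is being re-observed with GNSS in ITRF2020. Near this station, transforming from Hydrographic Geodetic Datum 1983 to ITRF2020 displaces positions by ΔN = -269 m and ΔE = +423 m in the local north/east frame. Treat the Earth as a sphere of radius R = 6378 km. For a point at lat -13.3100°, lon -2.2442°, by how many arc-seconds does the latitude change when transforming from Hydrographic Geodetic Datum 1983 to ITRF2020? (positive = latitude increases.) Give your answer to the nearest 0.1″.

On a sphere of radius R, 1 rad of latitude = R, so Δφ = ΔN / R = -269.0 / 6378000 = -4.2176e-05 rad = -8.699″.

Δφ = -8.7″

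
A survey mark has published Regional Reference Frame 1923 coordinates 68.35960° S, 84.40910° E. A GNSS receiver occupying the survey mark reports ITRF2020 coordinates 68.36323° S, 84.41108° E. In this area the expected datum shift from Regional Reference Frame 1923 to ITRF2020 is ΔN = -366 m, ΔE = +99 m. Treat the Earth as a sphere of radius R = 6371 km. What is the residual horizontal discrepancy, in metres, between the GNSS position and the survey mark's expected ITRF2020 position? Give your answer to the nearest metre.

Observed coordinate differences: Δφ = -0.00363°, Δλ = +0.00198°.
Converting to metres (1° lat = 111195 m, cos φ = 0.368780): observed ΔN = -403.6 m, observed ΔE = 81.2 m.
Subtracting the expected shift leaves a residual of -403.6 − (-366) = -37.6 m north and 81.2 − (99) = -17.8 m east.
Residual distance = √((-37.6)² + (-17.8)²) = 41.6 m.

42 m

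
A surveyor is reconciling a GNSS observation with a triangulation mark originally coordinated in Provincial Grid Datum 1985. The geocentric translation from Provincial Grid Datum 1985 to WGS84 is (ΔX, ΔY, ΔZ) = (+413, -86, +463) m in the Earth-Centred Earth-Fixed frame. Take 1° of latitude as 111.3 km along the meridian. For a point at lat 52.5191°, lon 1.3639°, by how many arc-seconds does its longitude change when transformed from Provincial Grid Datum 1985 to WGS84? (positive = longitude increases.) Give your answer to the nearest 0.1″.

sin φ = 0.793556, cos φ = 0.608497, sin λ = 0.023802, cos λ = 0.999717.
East component: ΔE = −sin λ·ΔX + cos λ·ΔY = −(0.023802)(413) + (0.999717)(-86) = -95.81 m.
1° of latitude spans 111300 m; at latitude φ, 1° of longitude spans that × cos φ = 67725.7 m, so Δλ = -95.81 / 67725.7 × 3600 = -5.093″.

Δλ = -5.1″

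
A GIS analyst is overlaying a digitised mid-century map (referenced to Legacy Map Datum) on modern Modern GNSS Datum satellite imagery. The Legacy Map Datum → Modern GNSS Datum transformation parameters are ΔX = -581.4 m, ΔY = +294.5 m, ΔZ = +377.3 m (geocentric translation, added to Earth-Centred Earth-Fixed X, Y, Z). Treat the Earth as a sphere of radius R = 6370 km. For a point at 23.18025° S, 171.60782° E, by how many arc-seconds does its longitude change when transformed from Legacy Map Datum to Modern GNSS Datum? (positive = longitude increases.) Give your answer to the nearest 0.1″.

Δλ = -7.3″

sin φ = -0.393625, cos φ = 0.919271, sin λ = 0.145948, cos λ = -0.989292.
East component: ΔE = −sin λ·ΔX + cos λ·ΔY = −(0.145948)(-581.4) + (-0.989292)(294.5) = -206.49 m.
1° of latitude spans πR/180 = 111177 m; at latitude φ, 1° of longitude spans that × cos φ = 102202.2 m, so Δλ = -206.49 / 102202.2 × 3600 = -7.274″.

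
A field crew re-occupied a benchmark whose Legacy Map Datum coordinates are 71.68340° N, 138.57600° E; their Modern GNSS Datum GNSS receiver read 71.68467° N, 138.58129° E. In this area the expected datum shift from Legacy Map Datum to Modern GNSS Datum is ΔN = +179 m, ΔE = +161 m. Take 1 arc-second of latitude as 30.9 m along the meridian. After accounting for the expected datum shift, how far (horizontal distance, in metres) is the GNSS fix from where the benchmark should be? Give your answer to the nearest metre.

45 m

Observed coordinate differences: Δφ = +0.00127°, Δλ = +0.00529°.
Converting to metres (1° lat = 111240 m, cos φ = 0.314268): observed ΔN = 141.3 m, observed ΔE = 184.9 m.
Subtracting the expected shift leaves a residual of 141.3 − (179) = -37.7 m north and 184.9 − (161) = 23.9 m east.
Residual distance = √((-37.7)² + 23.9²) = 44.7 m.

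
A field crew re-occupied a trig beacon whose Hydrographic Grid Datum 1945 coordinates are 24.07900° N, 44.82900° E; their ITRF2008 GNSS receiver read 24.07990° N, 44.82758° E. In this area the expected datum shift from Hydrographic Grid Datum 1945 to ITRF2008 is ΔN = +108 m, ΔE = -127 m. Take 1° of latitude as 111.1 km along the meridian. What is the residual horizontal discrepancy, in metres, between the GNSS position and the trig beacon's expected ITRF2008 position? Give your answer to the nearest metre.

Observed coordinate differences: Δφ = +0.00090°, Δλ = -0.00142°.
Converting to metres (1° lat = 111100 m, cos φ = 0.912984): observed ΔN = 100.0 m, observed ΔE = -144.0 m.
Subtracting the expected shift leaves a residual of 100.0 − (108) = -8.0 m north and -144.0 − (-127) = -17.0 m east.
Residual distance = √((-8.0)² + (-17.0)²) = 18.8 m.

19 m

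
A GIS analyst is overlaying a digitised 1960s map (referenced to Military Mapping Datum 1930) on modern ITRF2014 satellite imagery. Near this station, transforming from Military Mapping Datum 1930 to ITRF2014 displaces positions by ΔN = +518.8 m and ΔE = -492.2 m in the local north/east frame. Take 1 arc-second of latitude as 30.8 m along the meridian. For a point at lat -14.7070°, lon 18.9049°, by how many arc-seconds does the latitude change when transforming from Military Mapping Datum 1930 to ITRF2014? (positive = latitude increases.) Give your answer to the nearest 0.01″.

1″ of latitude = 30.80 m, so Δφ = 518.8 / 30.80 = 16.844″.

Δφ = 16.84″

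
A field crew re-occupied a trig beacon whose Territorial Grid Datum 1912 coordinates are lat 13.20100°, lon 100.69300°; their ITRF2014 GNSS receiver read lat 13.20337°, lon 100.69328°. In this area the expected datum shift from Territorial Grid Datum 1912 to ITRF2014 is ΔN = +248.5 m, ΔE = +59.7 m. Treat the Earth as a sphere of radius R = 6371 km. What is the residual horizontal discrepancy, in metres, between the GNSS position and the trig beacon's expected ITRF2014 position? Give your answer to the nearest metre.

Observed coordinate differences: Δφ = +0.00237°, Δλ = +0.00028°.
Converting to metres (1° lat = 111195 m, cos φ = 0.973575): observed ΔN = 263.5 m, observed ΔE = 30.3 m.
Subtracting the expected shift leaves a residual of 263.5 − (248.5) = 15.0 m north and 30.3 − (59.7) = -29.4 m east.
Residual distance = √(15.0² + (-29.4)²) = 33.0 m.

33 m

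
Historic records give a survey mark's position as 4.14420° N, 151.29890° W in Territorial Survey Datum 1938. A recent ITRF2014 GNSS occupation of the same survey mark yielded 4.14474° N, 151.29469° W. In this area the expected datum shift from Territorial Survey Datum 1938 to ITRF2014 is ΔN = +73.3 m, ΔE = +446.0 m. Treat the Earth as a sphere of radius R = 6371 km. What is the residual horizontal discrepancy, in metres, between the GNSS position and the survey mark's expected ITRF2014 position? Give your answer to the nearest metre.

Observed coordinate differences: Δφ = +0.00054°, Δλ = +0.00421°.
Converting to metres (1° lat = 111195 m, cos φ = 0.997385): observed ΔN = 60.0 m, observed ΔE = 466.9 m.
Subtracting the expected shift leaves a residual of 60.0 − (73.3) = -13.3 m north and 466.9 − (446.0) = 20.9 m east.
Residual distance = √((-13.3)² + 20.9²) = 24.8 m.

25 m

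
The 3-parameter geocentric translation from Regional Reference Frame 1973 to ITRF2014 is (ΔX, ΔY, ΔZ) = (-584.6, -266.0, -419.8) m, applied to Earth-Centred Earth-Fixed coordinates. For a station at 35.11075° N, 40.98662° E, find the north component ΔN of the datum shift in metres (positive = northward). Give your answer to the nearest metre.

ΔN = 11 m

At φ = 35.11075°, λ = 40.98662°: sin φ = 0.575159, cos φ = 0.818042, sin λ = 0.655883, cos λ = 0.754863.
ΔN = −sin φ cos λ·ΔX − sin φ sin λ·ΔY + cos φ·ΔZ = −(0.575159)(0.754863)(-584.6) − (0.575159)(0.655883)(-266.0) + (0.818042)(-419.8) = 10.74 m.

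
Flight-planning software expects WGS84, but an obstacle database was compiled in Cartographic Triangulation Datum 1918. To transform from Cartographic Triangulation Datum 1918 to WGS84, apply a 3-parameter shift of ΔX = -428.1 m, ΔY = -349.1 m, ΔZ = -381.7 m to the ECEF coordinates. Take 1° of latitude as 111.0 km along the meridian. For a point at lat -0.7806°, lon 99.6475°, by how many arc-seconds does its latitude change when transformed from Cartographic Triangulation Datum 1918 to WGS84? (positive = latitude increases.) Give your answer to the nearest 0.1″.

sin φ = -0.013624, cos φ = 0.999907, sin λ = 0.985857, cos λ = -0.167586.
North component: ΔN = −sin φ cos λ·ΔX − sin φ sin λ·ΔY + cos φ·ΔZ = −(-0.013624)(-0.167586)(-428.1) − (-0.013624)(0.985857)(-349.1) + (0.999907)(-381.7) = -385.38 m.
1° of latitude spans 111000 m, so Δφ = -385.38 / 111000 × 3600 = -12.499″.

Δφ = -12.5″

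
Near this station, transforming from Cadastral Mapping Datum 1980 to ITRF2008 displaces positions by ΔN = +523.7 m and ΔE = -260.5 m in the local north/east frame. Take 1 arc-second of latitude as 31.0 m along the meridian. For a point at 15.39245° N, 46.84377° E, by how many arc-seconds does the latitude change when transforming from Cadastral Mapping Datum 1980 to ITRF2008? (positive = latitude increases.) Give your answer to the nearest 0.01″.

1″ of latitude = 31.00 m, so Δφ = 523.7 / 31.00 = 16.894″.

Δφ = 16.89″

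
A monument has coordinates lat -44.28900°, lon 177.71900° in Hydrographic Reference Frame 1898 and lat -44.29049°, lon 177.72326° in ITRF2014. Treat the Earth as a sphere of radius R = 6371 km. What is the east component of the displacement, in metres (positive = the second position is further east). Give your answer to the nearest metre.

Δφ = -44.29049° − -44.28900° = -0.00149°; Δλ = 177.72326° − 177.71900° = +0.00426°.
1° along a meridian = πR/180 = 111195 m.
ΔN = Δφ × 111195 = -165.7 m; ΔE = Δλ × 111195 × cos(-44.28900°) = +0.00426 × 111195 × 0.715827 = 339.1 m.

ΔE = 339 m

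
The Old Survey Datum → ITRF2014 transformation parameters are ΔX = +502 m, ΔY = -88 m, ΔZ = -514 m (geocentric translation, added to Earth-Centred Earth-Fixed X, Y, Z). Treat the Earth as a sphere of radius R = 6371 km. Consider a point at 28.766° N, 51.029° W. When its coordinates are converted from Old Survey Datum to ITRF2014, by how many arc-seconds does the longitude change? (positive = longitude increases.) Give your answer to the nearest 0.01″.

sin φ = 0.481234, cos φ = 0.876592, sin λ = -0.777464, cos λ = 0.628927.
East component: ΔE = −sin λ·ΔX + cos λ·ΔY = −(-0.777464)(502) + (0.628927)(-88) = 334.94 m.
1° of latitude spans πR/180 = 111195 m; at latitude φ, 1° of longitude spans that × cos φ = 97472.6 m, so Δλ = 334.94 / 97472.6 × 3600 = 12.371″.

Δλ = 12.37″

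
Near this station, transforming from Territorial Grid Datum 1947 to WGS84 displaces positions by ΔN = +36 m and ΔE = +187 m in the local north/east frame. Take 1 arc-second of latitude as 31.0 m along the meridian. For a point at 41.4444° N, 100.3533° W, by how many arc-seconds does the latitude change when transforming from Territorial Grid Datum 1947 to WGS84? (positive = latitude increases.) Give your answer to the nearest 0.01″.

Δφ = 1.16″

1″ of latitude = 31.00 m, so Δφ = 36.0 / 31.00 = 1.161″.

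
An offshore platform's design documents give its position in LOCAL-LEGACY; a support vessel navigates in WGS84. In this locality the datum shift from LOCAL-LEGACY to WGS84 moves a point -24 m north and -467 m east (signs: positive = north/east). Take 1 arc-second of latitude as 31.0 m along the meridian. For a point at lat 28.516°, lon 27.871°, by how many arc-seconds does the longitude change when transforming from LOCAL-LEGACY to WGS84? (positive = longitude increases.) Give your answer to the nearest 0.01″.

At latitude 28.516°, cos φ = 0.878684.
1″ of longitude at this latitude = 31.00 × cos φ = 27.2392 m, so Δλ = -467.0 / 27.2392 = -17.144″.

Δλ = -17.14″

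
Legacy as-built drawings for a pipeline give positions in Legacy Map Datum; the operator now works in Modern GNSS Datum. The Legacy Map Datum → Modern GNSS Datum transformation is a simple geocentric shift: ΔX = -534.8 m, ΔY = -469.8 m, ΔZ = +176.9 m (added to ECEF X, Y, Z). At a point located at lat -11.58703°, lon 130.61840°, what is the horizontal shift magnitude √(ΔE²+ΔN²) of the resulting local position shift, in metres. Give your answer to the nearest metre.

732 m

The local east axis at (φ, λ) is (−sin λ, cos λ, 0), so ΔE = −sin(130.61840°)·(-534.8) + cos(130.61840°)·(-469.8) = 711.79 m.
The local north axis is (−sin φ cos λ, −sin φ sin λ, cos φ), giving ΔN = 69.931 − 71.627 + 173.295 = 171.60 m.
Horizontal magnitude = √(ΔE² + ΔN²) = √(711.79² + 171.60²) = 732.19 m.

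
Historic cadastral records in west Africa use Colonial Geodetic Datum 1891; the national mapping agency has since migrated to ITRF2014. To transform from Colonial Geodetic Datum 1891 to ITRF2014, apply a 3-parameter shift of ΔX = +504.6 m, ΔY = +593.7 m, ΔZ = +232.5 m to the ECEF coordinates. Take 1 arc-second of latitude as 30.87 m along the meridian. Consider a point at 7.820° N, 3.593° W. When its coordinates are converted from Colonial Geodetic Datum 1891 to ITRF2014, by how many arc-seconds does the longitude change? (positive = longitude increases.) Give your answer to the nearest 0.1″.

Δλ = 20.4″

sin φ = 0.136061, cos φ = 0.990700, sin λ = -0.062669, cos λ = 0.998034.
East component: ΔE = −sin λ·ΔX + cos λ·ΔY = −(-0.062669)(504.6) + (0.998034)(593.7) = 624.16 m.
1° of latitude spans 3600 × 30.87 = 111132 m; at latitude φ, 1° of longitude spans that × cos φ = 110098.5 m, so Δλ = 624.16 / 110098.5 × 3600 = 20.409″.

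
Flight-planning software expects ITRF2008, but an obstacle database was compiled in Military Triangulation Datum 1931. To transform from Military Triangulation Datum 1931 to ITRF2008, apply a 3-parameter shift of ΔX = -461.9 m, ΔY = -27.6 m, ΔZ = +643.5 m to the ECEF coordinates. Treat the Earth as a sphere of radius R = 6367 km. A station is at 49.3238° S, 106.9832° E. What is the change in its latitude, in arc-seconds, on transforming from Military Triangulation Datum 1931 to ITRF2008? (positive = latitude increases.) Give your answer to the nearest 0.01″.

Δφ = 16.25″

sin φ = -0.758405, cos φ = 0.651783, sin λ = 0.956390, cos λ = -0.292091.
North component: ΔN = −sin φ cos λ·ΔX − sin φ sin λ·ΔY + cos φ·ΔZ = −(-0.758405)(-0.292091)(-461.9) − (-0.758405)(0.956390)(-27.6) + (0.651783)(643.5) = 501.73 m.
1° of latitude spans πR/180 = 111125 m, so Δφ = 501.73 / 111125 × 3600 = 16.254″.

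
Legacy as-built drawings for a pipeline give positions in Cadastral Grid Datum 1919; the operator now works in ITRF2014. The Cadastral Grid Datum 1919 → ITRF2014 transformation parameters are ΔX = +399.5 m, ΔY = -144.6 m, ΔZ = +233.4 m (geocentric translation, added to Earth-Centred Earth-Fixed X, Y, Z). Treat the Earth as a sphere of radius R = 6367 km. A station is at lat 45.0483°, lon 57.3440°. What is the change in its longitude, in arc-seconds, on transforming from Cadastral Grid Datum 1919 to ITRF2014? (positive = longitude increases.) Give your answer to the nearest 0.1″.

sin φ = 0.707703, cos φ = 0.706510, sin λ = 0.841925, cos λ = 0.539594.
East component: ΔE = −sin λ·ΔX + cos λ·ΔY = −(0.841925)(399.5) + (0.539594)(-144.6) = -414.37 m.
1° of latitude spans πR/180 = 111125 m; at latitude φ, 1° of longitude spans that × cos φ = 78511.1 m, so Δλ = -414.37 / 78511.1 × 3600 = -19.000″.

Δλ = -19.0″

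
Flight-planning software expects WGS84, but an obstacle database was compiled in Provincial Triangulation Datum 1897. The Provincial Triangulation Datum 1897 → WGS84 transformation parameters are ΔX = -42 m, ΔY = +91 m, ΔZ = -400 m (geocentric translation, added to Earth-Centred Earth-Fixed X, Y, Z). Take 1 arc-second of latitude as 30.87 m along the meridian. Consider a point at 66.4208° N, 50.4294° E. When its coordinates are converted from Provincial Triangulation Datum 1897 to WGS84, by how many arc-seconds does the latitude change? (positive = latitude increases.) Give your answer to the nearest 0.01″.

Δφ = -6.47″

sin φ = 0.916508, cos φ = 0.400016, sin λ = 0.770840, cos λ = 0.637029.
North component: ΔN = −sin φ cos λ·ΔX − sin φ sin λ·ΔY + cos φ·ΔZ = −(0.916508)(0.637029)(-42) − (0.916508)(0.770840)(91) + (0.400016)(-400) = -199.77 m.
1° of latitude spans 3600 × 30.87 = 111132 m, so Δφ = -199.77 / 111132 × 3600 = -6.471″.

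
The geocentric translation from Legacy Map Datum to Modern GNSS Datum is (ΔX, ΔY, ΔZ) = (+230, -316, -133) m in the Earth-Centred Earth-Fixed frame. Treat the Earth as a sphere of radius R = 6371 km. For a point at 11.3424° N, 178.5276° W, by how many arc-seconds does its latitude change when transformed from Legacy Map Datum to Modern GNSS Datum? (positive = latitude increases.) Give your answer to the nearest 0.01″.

sin φ = 0.196672, cos φ = 0.980469, sin λ = -0.025695, cos λ = -0.999670.
North component: ΔN = −sin φ cos λ·ΔX − sin φ sin λ·ΔY + cos φ·ΔZ = −(0.196672)(-0.999670)(230) − (0.196672)(-0.025695)(-316) + (0.980469)(-133) = -86.78 m.
1° of latitude spans πR/180 = 111195 m, so Δφ = -86.78 / 111195 × 3600 = -2.810″.

Δφ = -2.81″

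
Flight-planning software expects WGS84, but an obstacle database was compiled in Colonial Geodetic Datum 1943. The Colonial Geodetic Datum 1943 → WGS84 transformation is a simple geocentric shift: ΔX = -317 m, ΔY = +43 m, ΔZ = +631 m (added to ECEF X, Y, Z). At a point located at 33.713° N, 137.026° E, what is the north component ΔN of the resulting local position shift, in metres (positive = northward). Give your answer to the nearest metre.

ΔN = 380 m

At φ = 33.713°, λ = 137.026°: sin φ = 0.555033, cos φ = 0.831828, sin λ = 0.681666, cos λ = -0.731663.
ΔN = −sin φ cos λ·ΔX − sin φ sin λ·ΔY + cos φ·ΔZ = −(0.555033)(-0.731663)(-317) − (0.555033)(0.681666)(43) + (0.831828)(631) = 379.88 m.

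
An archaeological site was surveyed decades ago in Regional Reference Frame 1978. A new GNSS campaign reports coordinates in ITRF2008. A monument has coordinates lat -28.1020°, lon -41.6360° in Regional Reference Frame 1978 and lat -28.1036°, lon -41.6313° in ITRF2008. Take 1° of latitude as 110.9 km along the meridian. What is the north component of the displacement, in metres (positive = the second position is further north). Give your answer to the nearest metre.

Δφ = -28.1036° − -28.1020° = -0.0016°; Δλ = -41.6313° − -41.6360° = +0.0047°.
ΔN = Δφ × 110900 = -177.4 m; ΔE = Δλ × 110900 × cos(-28.1020°) = +0.0047 × 110900 × 0.882110 = 459.8 m.

ΔN = -177 m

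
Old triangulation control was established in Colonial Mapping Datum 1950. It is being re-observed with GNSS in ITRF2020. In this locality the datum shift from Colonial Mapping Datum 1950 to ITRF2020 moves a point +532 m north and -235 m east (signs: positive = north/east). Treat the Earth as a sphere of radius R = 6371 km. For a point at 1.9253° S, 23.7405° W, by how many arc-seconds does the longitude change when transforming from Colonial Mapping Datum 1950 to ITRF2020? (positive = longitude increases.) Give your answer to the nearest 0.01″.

Δλ = -7.61″

At latitude -1.9253°, cos φ = 0.999435.
One radian of longitude at latitude φ spans R cos φ, so Δλ = ΔE / (R cos φ) = -235.0 / (6371000 × 0.999435) = -3.6907e-05 rad = -7.613″.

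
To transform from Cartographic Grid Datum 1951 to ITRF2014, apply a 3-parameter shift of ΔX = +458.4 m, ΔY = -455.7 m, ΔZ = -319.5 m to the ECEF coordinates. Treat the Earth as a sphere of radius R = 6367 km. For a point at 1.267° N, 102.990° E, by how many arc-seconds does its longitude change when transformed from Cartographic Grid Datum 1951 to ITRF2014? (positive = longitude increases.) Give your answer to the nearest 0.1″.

sin φ = 0.022112, cos φ = 0.999756, sin λ = 0.974409, cos λ = -0.224781.
East component: ΔE = −sin λ·ΔX + cos λ·ΔY = −(0.974409)(458.4) + (-0.224781)(-455.7) = -344.24 m.
1° of latitude spans πR/180 = 111125 m; at latitude φ, 1° of longitude spans that × cos φ = 111097.9 m, so Δλ = -344.24 / 111097.9 × 3600 = -11.155″.

Δλ = -11.2″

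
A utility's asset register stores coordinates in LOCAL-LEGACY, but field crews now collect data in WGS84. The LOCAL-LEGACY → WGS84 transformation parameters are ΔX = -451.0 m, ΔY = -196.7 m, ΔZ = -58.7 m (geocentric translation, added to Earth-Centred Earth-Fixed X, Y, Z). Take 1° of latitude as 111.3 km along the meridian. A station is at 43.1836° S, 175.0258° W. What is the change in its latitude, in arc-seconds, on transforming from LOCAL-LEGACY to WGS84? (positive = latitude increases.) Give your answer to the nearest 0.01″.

sin φ = -0.684338, cos φ = 0.729165, sin λ = -0.086707, cos λ = -0.996234.
North component: ΔN = −sin φ cos λ·ΔX − sin φ sin λ·ΔY + cos φ·ΔZ = −(-0.684338)(-0.996234)(-451.0) − (-0.684338)(-0.086707)(-196.7) + (0.729165)(-58.7) = 276.34 m.
1° of latitude spans 111300 m, so Δφ = 276.34 / 111300 × 3600 = 8.938″.

Δφ = 8.94″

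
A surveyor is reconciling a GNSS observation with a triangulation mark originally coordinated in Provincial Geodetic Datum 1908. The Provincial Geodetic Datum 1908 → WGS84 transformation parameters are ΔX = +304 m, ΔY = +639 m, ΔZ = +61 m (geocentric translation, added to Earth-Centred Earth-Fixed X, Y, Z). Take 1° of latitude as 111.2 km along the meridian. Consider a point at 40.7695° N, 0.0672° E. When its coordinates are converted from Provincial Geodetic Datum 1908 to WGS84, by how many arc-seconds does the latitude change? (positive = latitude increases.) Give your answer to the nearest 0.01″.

sin φ = 0.653018, cos φ = 0.757343, sin λ = 0.001173, cos λ = 0.999999.
North component: ΔN = −sin φ cos λ·ΔX − sin φ sin λ·ΔY + cos φ·ΔZ = −(0.653018)(0.999999)(304) − (0.653018)(0.001173)(639) + (0.757343)(61) = -152.81 m.
1° of latitude spans 111200 m, so Δφ = -152.81 / 111200 × 3600 = -4.947″.

Δφ = -4.95″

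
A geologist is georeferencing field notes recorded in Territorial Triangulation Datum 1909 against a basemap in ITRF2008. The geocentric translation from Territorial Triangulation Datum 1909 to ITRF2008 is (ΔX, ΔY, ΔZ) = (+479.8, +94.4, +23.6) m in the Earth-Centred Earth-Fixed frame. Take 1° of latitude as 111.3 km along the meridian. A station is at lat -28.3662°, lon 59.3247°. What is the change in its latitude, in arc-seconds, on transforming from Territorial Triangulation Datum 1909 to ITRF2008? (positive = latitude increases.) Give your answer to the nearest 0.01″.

Δφ = 5.68″

sin φ = -0.475105, cos φ = 0.879929, sin λ = 0.860072, cos λ = 0.510172.
North component: ΔN = −sin φ cos λ·ΔX − sin φ sin λ·ΔY + cos φ·ΔZ = −(-0.475105)(0.510172)(479.8) − (-0.475105)(0.860072)(94.4) + (0.879929)(23.6) = 175.64 m.
1° of latitude spans 111300 m, so Δφ = 175.64 / 111300 × 3600 = 5.681″.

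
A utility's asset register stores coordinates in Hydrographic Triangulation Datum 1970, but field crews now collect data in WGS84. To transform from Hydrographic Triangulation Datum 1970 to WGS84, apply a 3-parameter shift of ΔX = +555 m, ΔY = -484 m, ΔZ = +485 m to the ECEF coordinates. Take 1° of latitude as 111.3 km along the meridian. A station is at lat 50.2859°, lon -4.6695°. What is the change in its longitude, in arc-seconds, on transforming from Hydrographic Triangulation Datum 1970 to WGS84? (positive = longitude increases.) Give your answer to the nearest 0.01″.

Δλ = -22.13″

sin φ = 0.769242, cos φ = 0.638957, sin λ = -0.081408, cos λ = 0.996681.
East component: ΔE = −sin λ·ΔX + cos λ·ΔY = −(-0.081408)(555) + (0.996681)(-484) = -437.21 m.
1° of latitude spans 111300 m; at latitude φ, 1° of longitude spans that × cos φ = 71115.9 m, so Δλ = -437.21 / 71115.9 × 3600 = -22.132″.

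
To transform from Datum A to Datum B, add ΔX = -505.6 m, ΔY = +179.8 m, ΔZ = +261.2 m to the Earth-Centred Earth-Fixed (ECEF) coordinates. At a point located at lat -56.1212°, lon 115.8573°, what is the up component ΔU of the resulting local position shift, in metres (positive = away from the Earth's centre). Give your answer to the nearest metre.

ΔU = -4 m

The local up (radial) axis is (cos φ cos λ, cos φ sin λ, sin φ), giving ΔU = 122.920 + 90.193 − 216.853 = -3.74 m.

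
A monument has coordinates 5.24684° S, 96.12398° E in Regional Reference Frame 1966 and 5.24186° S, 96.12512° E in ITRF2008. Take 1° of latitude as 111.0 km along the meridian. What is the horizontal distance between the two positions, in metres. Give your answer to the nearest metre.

567 m

Δφ = -5.24186° − -5.24684° = +0.00498°; Δλ = 96.12512° − 96.12398° = +0.00114°.
ΔN = Δφ × 111000 = 552.8 m; ΔE = Δλ × 111000 × cos(-5.24684°) = +0.00114 × 111000 × 0.995810 = 126.0 m.
Distance = √(ΔE² + ΔN²) = √(126.0² + 552.8²) = 567.0 m.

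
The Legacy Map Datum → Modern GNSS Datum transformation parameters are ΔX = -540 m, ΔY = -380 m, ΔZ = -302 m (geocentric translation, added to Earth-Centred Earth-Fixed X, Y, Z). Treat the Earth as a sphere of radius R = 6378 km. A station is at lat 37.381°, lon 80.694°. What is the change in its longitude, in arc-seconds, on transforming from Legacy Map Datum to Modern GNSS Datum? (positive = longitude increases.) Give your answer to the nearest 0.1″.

Δλ = 19.2″

sin φ = 0.607112, cos φ = 0.794616, sin λ = 0.986839, cos λ = 0.161707.
East component: ΔE = −sin λ·ΔX + cos λ·ΔY = −(0.986839)(-540) + (0.161707)(-380) = 471.44 m.
1° of latitude spans πR/180 = 111317 m; at latitude φ, 1° of longitude spans that × cos φ = 88454.3 m, so Δλ = 471.44 / 88454.3 × 3600 = 19.187″.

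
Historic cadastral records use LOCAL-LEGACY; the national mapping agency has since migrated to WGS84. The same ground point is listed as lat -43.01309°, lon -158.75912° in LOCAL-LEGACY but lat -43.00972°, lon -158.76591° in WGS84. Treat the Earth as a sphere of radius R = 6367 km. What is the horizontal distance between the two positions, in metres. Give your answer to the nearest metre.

667 m

Δφ = -43.00972° − -43.01309° = +0.00337°; Δλ = -158.76591° − -158.75912° = -0.00679°.
1° along a meridian = πR/180 = 111125 m.
ΔN = Δφ × 111125 = 374.5 m; ΔE = Δλ × 111125 × cos(-43.01309°) = -0.00679 × 111125 × 0.731198 = -551.7 m.
Distance = √(ΔE² + ΔN²) = √((-551.7)² + 374.5²) = 666.8 m.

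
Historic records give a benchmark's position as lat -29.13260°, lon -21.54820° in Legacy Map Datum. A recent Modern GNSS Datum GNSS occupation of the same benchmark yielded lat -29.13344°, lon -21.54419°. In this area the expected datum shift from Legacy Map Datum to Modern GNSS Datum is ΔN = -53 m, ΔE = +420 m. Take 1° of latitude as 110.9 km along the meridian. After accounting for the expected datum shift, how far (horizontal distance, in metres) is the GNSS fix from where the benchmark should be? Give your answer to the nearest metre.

Observed coordinate differences: Δφ = -0.00084°, Δλ = +0.00401°.
Converting to metres (1° lat = 110900 m, cos φ = 0.873495): observed ΔN = -93.2 m, observed ΔE = 388.5 m.
Subtracting the expected shift leaves a residual of -93.2 − (-53) = -40.2 m north and 388.5 − (420) = -31.5 m east.
Residual distance = √((-40.2)² + (-31.5)²) = 51.1 m.

51 m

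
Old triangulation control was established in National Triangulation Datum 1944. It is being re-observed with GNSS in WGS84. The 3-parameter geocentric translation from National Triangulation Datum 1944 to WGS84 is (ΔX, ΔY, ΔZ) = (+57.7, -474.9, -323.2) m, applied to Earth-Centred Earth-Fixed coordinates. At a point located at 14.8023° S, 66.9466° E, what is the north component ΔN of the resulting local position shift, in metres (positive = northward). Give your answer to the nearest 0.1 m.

At φ = -14.8023°, λ = 66.9466°: sin φ = -0.255485, cos φ = 0.966813, sin λ = 0.920140, cos λ = 0.391589.
ΔN = −sin φ cos λ·ΔX − sin φ sin λ·ΔY + cos φ·ΔZ = −(-0.255485)(0.391589)(57.7) − (-0.255485)(0.920140)(-474.9) + (0.966813)(-323.2) = -418.34 m.

ΔN = -418.3 m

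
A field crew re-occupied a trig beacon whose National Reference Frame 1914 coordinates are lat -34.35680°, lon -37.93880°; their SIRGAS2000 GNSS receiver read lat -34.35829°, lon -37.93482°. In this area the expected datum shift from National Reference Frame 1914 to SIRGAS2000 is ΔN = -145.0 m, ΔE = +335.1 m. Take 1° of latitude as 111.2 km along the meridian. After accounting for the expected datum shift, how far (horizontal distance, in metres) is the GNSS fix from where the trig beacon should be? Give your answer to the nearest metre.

37 m

Observed coordinate differences: Δφ = -0.00149°, Δλ = +0.00398°.
Converting to metres (1° lat = 111200 m, cos φ = 0.825539): observed ΔN = -165.7 m, observed ΔE = 365.4 m.
Subtracting the expected shift leaves a residual of -165.7 − (-145.0) = -20.7 m north and 365.4 − (335.1) = 30.3 m east.
Residual distance = √((-20.7)² + 30.3²) = 36.7 m.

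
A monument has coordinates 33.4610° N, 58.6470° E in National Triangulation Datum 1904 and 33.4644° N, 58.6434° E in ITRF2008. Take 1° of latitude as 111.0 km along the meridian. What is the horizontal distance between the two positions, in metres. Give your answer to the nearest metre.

Δφ = 33.4644° − 33.4610° = +0.0034°; Δλ = 58.6434° − 58.6470° = -0.0036°.
ΔN = Δφ × 111000 = 377.4 m; ΔE = Δλ × 111000 × cos(33.4610°) = -0.0036 × 111000 × 0.834261 = -333.4 m.
Distance = √(ΔE² + ΔN²) = √((-333.4)² + 377.4²) = 503.6 m.

504 m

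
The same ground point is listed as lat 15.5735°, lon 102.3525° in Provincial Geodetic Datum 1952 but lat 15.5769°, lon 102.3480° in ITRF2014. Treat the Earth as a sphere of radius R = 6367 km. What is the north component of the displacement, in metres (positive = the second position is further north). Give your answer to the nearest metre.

Δφ = 15.5769° − 15.5735° = +0.0034°; Δλ = 102.3480° − 102.3525° = -0.0045°.
1° along a meridian = πR/180 = 111125 m.
ΔN = Δφ × 111125 = 377.8 m; ΔE = Δλ × 111125 × cos(15.5735°) = -0.0045 × 111125 × 0.963287 = -481.7 m.

ΔN = 378 m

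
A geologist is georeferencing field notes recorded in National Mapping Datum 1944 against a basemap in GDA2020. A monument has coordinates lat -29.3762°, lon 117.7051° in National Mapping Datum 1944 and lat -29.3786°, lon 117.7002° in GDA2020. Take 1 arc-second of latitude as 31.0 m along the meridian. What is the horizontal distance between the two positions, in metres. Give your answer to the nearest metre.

Δφ = -29.3786° − -29.3762° = -0.0024°; Δλ = 117.7002° − 117.7051° = -0.0049°.
1° of latitude = 3600 × 31.00 = 111600 m.
ΔN = Δφ × 111600 = -267.8 m; ΔE = Δλ × 111600 × cos(-29.3762°) = -0.0049 × 111600 × 0.871418 = -476.5 m.
Distance = √(ΔE² + ΔN²) = √((-476.5)² + (-267.8)²) = 546.6 m.

547 m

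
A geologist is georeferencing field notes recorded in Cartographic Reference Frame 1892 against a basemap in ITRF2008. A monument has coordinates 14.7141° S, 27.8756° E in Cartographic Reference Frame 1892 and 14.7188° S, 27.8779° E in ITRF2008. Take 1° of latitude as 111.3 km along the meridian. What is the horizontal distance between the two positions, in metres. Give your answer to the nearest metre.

Δφ = -14.7188° − -14.7141° = -0.0047°; Δλ = 27.8779° − 27.8756° = +0.0023°.
ΔN = Δφ × 111300 = -523.1 m; ΔE = Δλ × 111300 × cos(-14.7141°) = +0.0023 × 111300 × 0.967205 = 247.6 m.
Distance = √(ΔE² + ΔN²) = √(247.6² + (-523.1)²) = 578.7 m.

579 m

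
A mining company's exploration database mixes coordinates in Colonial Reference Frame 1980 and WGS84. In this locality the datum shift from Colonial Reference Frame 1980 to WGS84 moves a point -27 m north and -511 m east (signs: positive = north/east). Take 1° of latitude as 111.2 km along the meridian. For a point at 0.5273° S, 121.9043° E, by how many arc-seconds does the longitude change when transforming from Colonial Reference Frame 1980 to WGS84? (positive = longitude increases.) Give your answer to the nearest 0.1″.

At latitude -0.5273°, cos φ = 0.999958.
1° of longitude at this latitude = 111.2 × cos φ = 111.20 km, so Δλ = -511.0 / 111195.3 = -0.0045955° = -16.544″.

Δλ = -16.5″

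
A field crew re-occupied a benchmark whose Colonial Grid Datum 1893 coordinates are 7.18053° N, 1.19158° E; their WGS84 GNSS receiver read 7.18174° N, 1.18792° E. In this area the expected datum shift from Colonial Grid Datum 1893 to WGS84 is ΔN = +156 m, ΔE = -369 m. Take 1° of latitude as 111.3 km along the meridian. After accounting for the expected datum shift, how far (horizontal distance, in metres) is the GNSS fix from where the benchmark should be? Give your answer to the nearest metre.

Observed coordinate differences: Δφ = +0.00121°, Δλ = -0.00366°.
Converting to metres (1° lat = 111300 m, cos φ = 0.992157): observed ΔN = 134.7 m, observed ΔE = -404.2 m.
Subtracting the expected shift leaves a residual of 134.7 − (156) = -21.3 m north and -404.2 − (-369) = -35.2 m east.
Residual distance = √((-21.3)² + (-35.2)²) = 41.1 m.

41 m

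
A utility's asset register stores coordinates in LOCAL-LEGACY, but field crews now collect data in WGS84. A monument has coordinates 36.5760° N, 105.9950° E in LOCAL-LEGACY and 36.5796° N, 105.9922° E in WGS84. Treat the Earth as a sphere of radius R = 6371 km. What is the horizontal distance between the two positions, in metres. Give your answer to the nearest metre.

Δφ = 36.5796° − 36.5760° = +0.0036°; Δλ = 105.9922° − 105.9950° = -0.0028°.
1° along a meridian = πR/180 = 111195 m.
ΔN = Δφ × 111195 = 400.3 m; ΔE = Δλ × 111195 × cos(36.5760°) = -0.0028 × 111195 × 0.803067 = -250.0 m.
Distance = √(ΔE² + ΔN²) = √((-250.0)² + 400.3²) = 472.0 m.

472 m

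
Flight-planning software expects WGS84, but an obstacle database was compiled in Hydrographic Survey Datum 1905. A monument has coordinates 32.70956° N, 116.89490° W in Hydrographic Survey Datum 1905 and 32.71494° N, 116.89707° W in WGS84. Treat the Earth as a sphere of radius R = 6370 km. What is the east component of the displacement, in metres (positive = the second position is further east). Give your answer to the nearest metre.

Δφ = 32.71494° − 32.70956° = +0.00538°; Δλ = -116.89707° − -116.89490° = -0.00217°.
1° along a meridian = πR/180 = 111177 m.
ΔN = Δφ × 111177 = 598.1 m; ΔE = Δλ × 111177 × cos(32.70956°) = -0.00217 × 111177 × 0.841421 = -203.0 m.

ΔE = -203 m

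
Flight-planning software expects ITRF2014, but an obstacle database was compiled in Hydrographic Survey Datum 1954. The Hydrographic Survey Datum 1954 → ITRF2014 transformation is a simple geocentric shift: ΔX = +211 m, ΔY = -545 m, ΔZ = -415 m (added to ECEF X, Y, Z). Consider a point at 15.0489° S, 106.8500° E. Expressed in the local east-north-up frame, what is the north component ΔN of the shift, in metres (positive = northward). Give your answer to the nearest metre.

ΔN = -552 m

At φ = -15.0489°, λ = 106.8500°: sin φ = -0.259643, cos φ = 0.965705, sin λ = 0.957067, cos λ = -0.289867.
ΔN = −sin φ cos λ·ΔX − sin φ sin λ·ΔY + cos φ·ΔZ = −(-0.259643)(-0.289867)(211) − (-0.259643)(0.957067)(-545) + (0.965705)(-415) = -552.08 m.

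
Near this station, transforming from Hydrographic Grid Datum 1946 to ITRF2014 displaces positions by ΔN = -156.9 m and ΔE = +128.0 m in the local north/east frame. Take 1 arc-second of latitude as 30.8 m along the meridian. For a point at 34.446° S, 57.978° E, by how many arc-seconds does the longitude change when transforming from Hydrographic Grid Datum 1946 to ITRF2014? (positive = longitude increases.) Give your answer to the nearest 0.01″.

Δλ = 5.04″

At latitude -34.446°, cos φ = 0.824660.
1″ of longitude at this latitude = 30.80 × cos φ = 25.3995 m, so Δλ = 128.0 / 25.3995 = 5.039″.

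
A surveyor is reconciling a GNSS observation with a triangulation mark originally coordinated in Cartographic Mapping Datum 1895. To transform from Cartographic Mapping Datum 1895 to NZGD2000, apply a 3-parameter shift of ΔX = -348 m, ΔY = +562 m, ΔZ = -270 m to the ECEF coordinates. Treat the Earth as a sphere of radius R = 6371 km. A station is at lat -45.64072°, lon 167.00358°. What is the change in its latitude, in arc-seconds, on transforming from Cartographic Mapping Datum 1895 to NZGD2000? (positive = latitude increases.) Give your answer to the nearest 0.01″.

sin φ = -0.714970, cos φ = 0.699155, sin λ = 0.224890, cos λ = -0.974384.
North component: ΔN = −sin φ cos λ·ΔX − sin φ sin λ·ΔY + cos φ·ΔZ = −(-0.714970)(-0.974384)(-348) − (-0.714970)(0.224890)(562) + (0.699155)(-270) = 144.03 m.
1° of latitude spans πR/180 = 111195 m, so Δφ = 144.03 / 111195 × 3600 = 4.663″.

Δφ = 4.66″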